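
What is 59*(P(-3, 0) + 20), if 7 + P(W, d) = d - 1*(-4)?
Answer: 1003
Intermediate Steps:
P(W, d) = -3 + d (P(W, d) = -7 + (d - 1*(-4)) = -7 + (d + 4) = -7 + (4 + d) = -3 + d)
59*(P(-3, 0) + 20) = 59*((-3 + 0) + 20) = 59*(-3 + 20) = 59*17 = 1003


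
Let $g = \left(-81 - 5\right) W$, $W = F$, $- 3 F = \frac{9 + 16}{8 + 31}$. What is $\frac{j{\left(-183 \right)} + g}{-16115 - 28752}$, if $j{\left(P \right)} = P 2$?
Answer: $\frac{40672}{5249439} \approx 0.0077479$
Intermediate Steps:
$j{\left(P \right)} = 2 P$
$F = - \frac{25}{117}$ ($F = - \frac{\left(9 + 16\right) \frac{1}{8 + 31}}{3} = - \frac{25 \cdot \frac{1}{39}}{3} = \left(- \frac{1}{3}\right) \frac{25}{39} = - \frac{25}{117} \approx -0.21368$)
$W = - \frac{25}{117} \approx -0.21368$
$g = \frac{2150}{117}$ ($g = \left(-81 - 5\right) \left(- \frac{25}{117}\right) = \left(-86\right) \left(- \frac{25}{117}\right) = \frac{2150}{117} \approx 18.376$)
$\frac{j{\left(-183 \right)} + g}{-16115 - 28752} = \frac{2 \left(-183\right) + \frac{2150}{117}}{-16115 - 28752} = \frac{-366 + \frac{2150}{117}}{-44867} = \left(- \frac{40672}{117}\right) \left(- \frac{1}{44867}\right) = \frac{40672}{5249439}$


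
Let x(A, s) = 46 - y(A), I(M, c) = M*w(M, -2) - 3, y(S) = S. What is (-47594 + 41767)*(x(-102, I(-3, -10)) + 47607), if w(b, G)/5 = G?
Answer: -278268385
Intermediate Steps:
w(b, G) = 5*G
I(M, c) = -3 - 10*M (I(M, c) = M*(5*(-2)) - 3 = M*(-10) - 3 = -10*M - 3 = -3 - 10*M)
x(A, s) = 46 - A
(-47594 + 41767)*(x(-102, I(-3, -10)) + 47607) = (-47594 + 41767)*((46 - 1*(-102)) + 47607) = -5827*((46 + 102) + 47607) = -5827*(148 + 47607) = -5827*47755 = -278268385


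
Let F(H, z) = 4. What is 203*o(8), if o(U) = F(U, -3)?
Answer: 812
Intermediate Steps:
o(U) = 4
203*o(8) = 203*4 = 812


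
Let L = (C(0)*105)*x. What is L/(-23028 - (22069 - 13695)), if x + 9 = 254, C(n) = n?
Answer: 0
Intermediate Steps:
x = 245 (x = -9 + 254 = 245)
L = 0 (L = (0*105)*245 = 0*245 = 0)
L/(-23028 - (22069 - 13695)) = 0/(-23028 - (22069 - 13695)) = 0/(-23028 - 1*8374) = 0/(-23028 - 8374) = 0/(-31402) = 0*(-1/31402) = 0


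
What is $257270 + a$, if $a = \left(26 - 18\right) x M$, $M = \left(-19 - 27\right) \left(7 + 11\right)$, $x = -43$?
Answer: $542102$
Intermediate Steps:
$M = -828$ ($M = \left(-46\right) 18 = -828$)
$a = 284832$ ($a = \left(26 - 18\right) \left(-43\right) \left(-828\right) = 8 \left(-43\right) \left(-828\right) = \left(-344\right) \left(-828\right) = 284832$)
$257270 + a = 257270 + 284832 = 542102$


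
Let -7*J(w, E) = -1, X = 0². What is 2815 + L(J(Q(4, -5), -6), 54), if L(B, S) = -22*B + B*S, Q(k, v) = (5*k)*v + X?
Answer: 19737/7 ≈ 2819.6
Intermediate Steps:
X = 0
Q(k, v) = 5*k*v (Q(k, v) = (5*k)*v + 0 = 5*k*v + 0 = 5*k*v)
J(w, E) = ⅐ (J(w, E) = -⅐*(-1) = ⅐)
2815 + L(J(Q(4, -5), -6), 54) = 2815 + (-22 + 54)/7 = 2815 + (⅐)*32 = 2815 + 32/7 = 19737/7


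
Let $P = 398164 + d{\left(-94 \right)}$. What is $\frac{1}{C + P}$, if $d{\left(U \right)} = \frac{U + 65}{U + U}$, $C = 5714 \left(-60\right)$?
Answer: $\frac{188}{10400941} \approx 1.8075 \cdot 10^{-5}$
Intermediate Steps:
$C = -342840$
$d{\left(U \right)} = \frac{65 + U}{2 U}$
$P = \frac{74854861}{188}$ ($P = 398164 + \frac{65 - 94}{2 \left(-94\right)} = 398164 + \frac{1}{2} \left(- \frac{1}{94}\right) \left(-29\right) = 398164 + \frac{29}{188} = \frac{74854861}{188} \approx 3.9816 \cdot 10^{5}$)
$\frac{1}{C + P} = \frac{1}{-342840 + \frac{74854861}{188}} = \frac{1}{\frac{10400941}{188}} = \frac{188}{10400941}$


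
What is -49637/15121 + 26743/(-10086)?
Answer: -905019685/152510406 ≈ -5.9342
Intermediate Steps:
-49637/15121 + 26743/(-10086) = -49637*1/15121 + 26743*(-1/10086) = -49637/15121 - 26743/10086 = -905019685/152510406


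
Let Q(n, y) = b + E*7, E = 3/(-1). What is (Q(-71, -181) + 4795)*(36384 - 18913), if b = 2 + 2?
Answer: 83476438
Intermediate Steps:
b = 4
E = -3 (E = 3*(-1) = -3)
Q(n, y) = -17 (Q(n, y) = 4 - 3*7 = 4 - 21 = -17)
(Q(-71, -181) + 4795)*(36384 - 18913) = (-17 + 4795)*(36384 - 18913) = 4778*17471 = 83476438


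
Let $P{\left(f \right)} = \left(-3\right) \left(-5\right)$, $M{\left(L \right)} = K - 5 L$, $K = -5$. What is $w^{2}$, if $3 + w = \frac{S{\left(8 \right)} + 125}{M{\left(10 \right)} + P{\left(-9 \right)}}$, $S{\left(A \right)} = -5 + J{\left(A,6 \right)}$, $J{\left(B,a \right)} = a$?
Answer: $\frac{15129}{400} \approx 37.823$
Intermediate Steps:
$S{\left(A \right)} = 1$ ($S{\left(A \right)} = -5 + 6 = 1$)
$M{\left(L \right)} = -5 - 5 L$
$P{\left(f \right)} = 15$
$w = - \frac{123}{20}$ ($w = -3 + \frac{1 + 125}{\left(-5 - 50\right) + 15} = -3 + \frac{126}{\left(-5 - 50\right) + 15} = -3 + \frac{126}{-55 + 15} = -3 + \frac{126}{-40} = -3 + 126 \left(- \frac{1}{40}\right) = -3 - \frac{63}{20} = - \frac{123}{20} \approx -6.15$)
$w^{2} = \left(- \frac{123}{20}\right)^{2} = \frac{15129}{400}$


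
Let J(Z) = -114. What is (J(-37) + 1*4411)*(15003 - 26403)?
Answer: -48985800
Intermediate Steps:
(J(-37) + 1*4411)*(15003 - 26403) = (-114 + 1*4411)*(15003 - 26403) = (-114 + 4411)*(-11400) = 4297*(-11400) = -48985800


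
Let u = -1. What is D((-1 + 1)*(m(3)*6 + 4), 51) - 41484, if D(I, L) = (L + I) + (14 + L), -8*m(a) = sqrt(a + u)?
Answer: -41368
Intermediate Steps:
m(a) = -sqrt(-1 + a)/8 (m(a) = -sqrt(a - 1)/8 = -sqrt(-1 + a)/8)
D(I, L) = 14 + I + 2*L (D(I, L) = (I + L) + (14 + L) = 14 + I + 2*L)
D((-1 + 1)*(m(3)*6 + 4), 51) - 41484 = (14 + (-1 + 1)*(-sqrt(-1 + 3)/8*6 + 4) + 2*51) - 41484 = (14 + 0*(-sqrt(2)/8*6 + 4) + 102) - 41484 = (14 + 0*(-3*sqrt(2)/4 + 4) + 102) - 41484 = (14 + 0*(4 - 3*sqrt(2)/4) + 102) - 41484 = (14 + 0 + 102) - 41484 = 116 - 41484 = -41368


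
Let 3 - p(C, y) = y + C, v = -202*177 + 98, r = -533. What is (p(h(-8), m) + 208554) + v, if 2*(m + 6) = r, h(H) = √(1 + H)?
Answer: 346347/2 - I*√7 ≈ 1.7317e+5 - 2.6458*I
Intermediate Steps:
v = -35656 (v = -35754 + 98 = -35656)
m = -545/2 (m = -6 + (½)*(-533) = -6 - 533/2 = -545/2 ≈ -272.50)
p(C, y) = 3 - C - y (p(C, y) = 3 - (y + C) = 3 - (C + y) = 3 + (-C - y) = 3 - C - y)
(p(h(-8), m) + 208554) + v = ((3 - √(1 - 8) - 1*(-545/2)) + 208554) - 35656 = ((3 - √(-7) + 545/2) + 208554) - 35656 = ((3 - I*√7 + 545/2) + 208554) - 35656 = ((551/2 - I*√7) + 208554) - 35656 = (417659/2 - I*√7) - 35656 = 346347/2 - I*√7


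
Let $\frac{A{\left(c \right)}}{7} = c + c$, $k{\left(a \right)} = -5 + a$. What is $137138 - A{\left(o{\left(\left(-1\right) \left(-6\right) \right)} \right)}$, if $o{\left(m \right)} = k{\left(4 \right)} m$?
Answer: $137222$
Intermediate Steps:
$o{\left(m \right)} = - m$ ($o{\left(m \right)} = \left(-5 + 4\right) m = - m$)
$A{\left(c \right)} = 14 c$ ($A{\left(c \right)} = 7 \left(c + c\right) = 7 \cdot 2 c = 14 c$)
$137138 - A{\left(o{\left(\left(-1\right) \left(-6\right) \right)} \right)} = 137138 - 14 \left(- \left(-1\right) \left(-6\right)\right) = 137138 - 14 \left(\left(-1\right) 6\right) = 137138 - 14 \left(-6\right) = 137138 - -84 = 137138 + 84 = 137222$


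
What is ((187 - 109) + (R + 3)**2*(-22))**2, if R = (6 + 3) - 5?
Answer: 1000000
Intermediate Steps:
R = 4 (R = 9 - 5 = 4)
((187 - 109) + (R + 3)**2*(-22))**2 = ((187 - 109) + (4 + 3)**2*(-22))**2 = (78 + 7**2*(-22))**2 = (78 + 49*(-22))**2 = (78 - 1078)**2 = (-1000)**2 = 1000000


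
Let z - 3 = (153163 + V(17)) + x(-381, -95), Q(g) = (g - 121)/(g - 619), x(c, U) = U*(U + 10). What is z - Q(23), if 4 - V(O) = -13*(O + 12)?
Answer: 48163307/298 ≈ 1.6162e+5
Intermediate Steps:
V(O) = 160 + 13*O (V(O) = 4 - (-13)*(O + 12) = 4 - (-13)*(12 + O) = 4 - (-156 - 13*O) = 4 + (156 + 13*O) = 160 + 13*O)
x(c, U) = U*(10 + U)
Q(g) = (-121 + g)/(-619 + g)
z = 161622 (z = 3 + ((153163 + (160 + 13*17)) - 95*(10 - 95)) = 3 + ((153163 + (160 + 221)) - 95*(-85)) = 3 + ((153163 + 381) + 8075) = 3 + (153544 + 8075) = 3 + 161619 = 161622)
z - Q(23) = 161622 - (-121 + 23)/(-619 + 23) = 161622 - (-98)/(-596) = 161622 - (-1)*(-98)/596 = 161622 - 1*49/298 = 161622 - 49/298 = 48163307/298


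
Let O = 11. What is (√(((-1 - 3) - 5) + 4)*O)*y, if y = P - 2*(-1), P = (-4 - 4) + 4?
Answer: -22*I*√5 ≈ -49.193*I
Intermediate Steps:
P = -4 (P = -8 + 4 = -4)
y = -2 (y = -4 - 2*(-1) = -4 + 2 = -2)
(√(((-1 - 3) - 5) + 4)*O)*y = (√(((-1 - 3) - 5) + 4)*11)*(-2) = (√((-4 - 5) + 4)*11)*(-2) = (√(-9 + 4)*11)*(-2) = (√(-5)*11)*(-2) = ((I*√5)*11)*(-2) = (11*I*√5)*(-2) = -22*I*√5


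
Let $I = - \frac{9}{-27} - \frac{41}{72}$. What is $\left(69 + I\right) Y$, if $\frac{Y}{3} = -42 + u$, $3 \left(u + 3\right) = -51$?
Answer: $- \frac{153481}{12} \approx -12790.0$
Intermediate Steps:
$u = -20$ ($u = -3 + \frac{1}{3} \left(-51\right) = -3 - 17 = -20$)
$I = - \frac{17}{72}$ ($I = \left(-9\right) \left(- \frac{1}{27}\right) - \frac{41}{72} = \frac{1}{3} - \frac{41}{72} = - \frac{17}{72} \approx -0.23611$)
$Y = -186$ ($Y = 3 \left(-42 - 20\right) = 3 \left(-62\right) = -186$)
$\left(69 + I\right) Y = \left(69 - \frac{17}{72}\right) \left(-186\right) = \frac{4951}{72} \left(-186\right) = - \frac{153481}{12}$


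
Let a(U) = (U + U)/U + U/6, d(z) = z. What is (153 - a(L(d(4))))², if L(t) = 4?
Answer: 203401/9 ≈ 22600.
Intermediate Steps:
a(U) = 2 + U/6 (a(U) = (2*U)/U + U*(⅙) = 2 + U/6)
(153 - a(L(d(4))))² = (153 - (2 + (⅙)*4))² = (153 - (2 + ⅔))² = (153 - 1*8/3)² = (153 - 8/3)² = (451/3)² = 203401/9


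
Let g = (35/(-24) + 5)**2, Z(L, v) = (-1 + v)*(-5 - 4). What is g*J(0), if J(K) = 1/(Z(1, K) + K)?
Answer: 7225/5184 ≈ 1.3937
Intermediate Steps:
Z(L, v) = 9 - 9*v (Z(L, v) = (-1 + v)*(-9) = 9 - 9*v)
J(K) = 1/(9 - 8*K) (J(K) = 1/((9 - 9*K) + K) = 1/(9 - 8*K))
g = 7225/576 (g = (35*(-1/24) + 5)**2 = (-35/24 + 5)**2 = (85/24)**2 = 7225/576 ≈ 12.543)
g*J(0) = 7225*(-1/(-9 + 8*0))/576 = 7225*(-1/(-9 + 0))/576 = 7225*(-1/(-9))/576 = 7225*(-1*(-1/9))/576 = (7225/576)*(1/9) = 7225/5184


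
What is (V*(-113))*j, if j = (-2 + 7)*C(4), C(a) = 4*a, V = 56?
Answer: -506240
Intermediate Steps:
j = 80 (j = (-2 + 7)*(4*4) = 5*16 = 80)
(V*(-113))*j = (56*(-113))*80 = -6328*80 = -506240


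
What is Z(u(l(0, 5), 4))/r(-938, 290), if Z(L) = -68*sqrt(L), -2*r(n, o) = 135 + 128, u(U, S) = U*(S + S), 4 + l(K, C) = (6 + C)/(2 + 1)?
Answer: 272*I*sqrt(6)/789 ≈ 0.84444*I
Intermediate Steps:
l(K, C) = -2 + C/3 (l(K, C) = -4 + (6 + C)/(2 + 1) = -4 + (6 + C)/3 = -4 + (6 + C)*(1/3) = -4 + (2 + C/3) = -2 + C/3)
u(U, S) = 2*S*U (u(U, S) = U*(2*S) = 2*S*U)
r(n, o) = -263/2 (r(n, o) = -(135 + 128)/2 = -1/2*263 = -263/2)
Z(u(l(0, 5), 4))/r(-938, 290) = (-68*2*sqrt(2)*sqrt(-2 + (1/3)*5))/(-263/2) = -68*2*sqrt(2)*sqrt(-2 + 5/3)*(-2/263) = -68*2*I*sqrt(6)/3*(-2/263) = -136*I*sqrt(6)/3*(-2/263) = 272*I*sqrt(6)/789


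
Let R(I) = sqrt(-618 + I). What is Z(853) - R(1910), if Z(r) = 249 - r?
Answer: -604 - 2*sqrt(323) ≈ -639.94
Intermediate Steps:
Z(853) - R(1910) = (249 - 1*853) - sqrt(-618 + 1910) = (249 - 853) - sqrt(1292) = -604 - 2*sqrt(323)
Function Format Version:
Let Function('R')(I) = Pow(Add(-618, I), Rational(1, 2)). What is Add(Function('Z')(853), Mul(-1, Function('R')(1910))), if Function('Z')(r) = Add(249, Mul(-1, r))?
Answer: Add(-604, Mul(-2, Pow(323, Rational(1, 2)))) ≈ -639.94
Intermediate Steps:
Add(Function('Z')(853), Mul(-1, Function('R')(1910))) = Add(Add(249, Mul(-1, 853)), Mul(-1, Pow(Add(-618, 1910), Rational(1, 2)))) = Add(Add(249, -853), Mul(-1, Pow(1292, Rational(1, 2)))) = Add(-604, Mul(-1, Mul(2, Pow(323, Rational(1, 2))))) = Add(-604, Mul(-2, Pow(323, Rational(1, 2))))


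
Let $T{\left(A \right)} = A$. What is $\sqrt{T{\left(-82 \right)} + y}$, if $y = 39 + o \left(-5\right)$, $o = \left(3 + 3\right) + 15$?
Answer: $2 i \sqrt{37} \approx 12.166 i$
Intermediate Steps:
$o = 21$ ($o = 6 + 15 = 21$)
$y = -66$ ($y = 39 + 21 \left(-5\right) = 39 - 105 = -66$)
$\sqrt{T{\left(-82 \right)} + y} = \sqrt{-82 - 66} = \sqrt{-148} = 2 i \sqrt{37}$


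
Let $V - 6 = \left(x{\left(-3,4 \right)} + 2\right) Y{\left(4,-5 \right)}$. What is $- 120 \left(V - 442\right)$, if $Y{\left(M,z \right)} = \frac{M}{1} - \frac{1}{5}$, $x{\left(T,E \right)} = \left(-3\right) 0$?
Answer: $51408$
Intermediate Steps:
$x{\left(T,E \right)} = 0$
$Y{\left(M,z \right)} = - \frac{1}{5} + M$ ($Y{\left(M,z \right)} = M 1 - \frac{1}{5} = M - \frac{1}{5} = - \frac{1}{5} + M$)
$V = \frac{68}{5}$ ($V = 6 + \left(0 + 2\right) \left(- \frac{1}{5} + 4\right) = 6 + 2 \cdot \frac{19}{5} = 6 + \frac{38}{5} = \frac{68}{5} \approx 13.6$)
$- 120 \left(V - 442\right) = - 120 \left(\frac{68}{5} - 442\right) = \left(-120\right) \left(- \frac{2142}{5}\right) = 51408$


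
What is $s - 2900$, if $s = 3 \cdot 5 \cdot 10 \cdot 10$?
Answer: $-1400$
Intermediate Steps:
$s = 1500$ ($s = 15 \cdot 10 \cdot 10 = 150 \cdot 10 = 1500$)
$s - 2900 = 1500 - 2900 = -1400$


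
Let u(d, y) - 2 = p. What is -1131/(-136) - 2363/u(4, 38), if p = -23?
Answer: 345119/2856 ≈ 120.84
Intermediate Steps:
u(d, y) = -21 (u(d, y) = 2 - 23 = -21)
-1131/(-136) - 2363/u(4, 38) = -1131/(-136) - 2363/(-21) = -1131*(-1/136) - 2363*(-1/21) = 1131/136 + 2363/21 = 345119/2856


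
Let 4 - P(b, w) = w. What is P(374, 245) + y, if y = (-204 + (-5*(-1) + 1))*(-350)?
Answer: 69059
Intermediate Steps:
P(b, w) = 4 - w
y = 69300 (y = (-204 + (5 + 1))*(-350) = (-204 + 6)*(-350) = -198*(-350) = 69300)
P(374, 245) + y = (4 - 1*245) + 69300 = (4 - 245) + 69300 = -241 + 69300 = 69059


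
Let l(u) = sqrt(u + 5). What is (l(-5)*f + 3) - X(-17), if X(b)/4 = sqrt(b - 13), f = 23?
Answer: 3 - 4*I*sqrt(30) ≈ 3.0 - 21.909*I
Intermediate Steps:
X(b) = 4*sqrt(-13 + b) (X(b) = 4*sqrt(b - 13) = 4*sqrt(-13 + b))
l(u) = sqrt(5 + u)
(l(-5)*f + 3) - X(-17) = (sqrt(5 - 5)*23 + 3) - 4*sqrt(-13 - 17) = (sqrt(0)*23 + 3) - 4*sqrt(-30) = (0*23 + 3) - 4*I*sqrt(30) = (0 + 3) - 4*I*sqrt(30) = 3 - 4*I*sqrt(30)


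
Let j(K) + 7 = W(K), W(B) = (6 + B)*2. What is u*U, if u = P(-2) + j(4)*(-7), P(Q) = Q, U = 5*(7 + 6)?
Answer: -6045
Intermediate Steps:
W(B) = 12 + 2*B
U = 65 (U = 5*13 = 65)
j(K) = 5 + 2*K (j(K) = -7 + (12 + 2*K) = 5 + 2*K)
u = -93 (u = -2 + (5 + 2*4)*(-7) = -2 + (5 + 8)*(-7) = -2 + 13*(-7) = -2 - 91 = -93)
u*U = -93*65 = -6045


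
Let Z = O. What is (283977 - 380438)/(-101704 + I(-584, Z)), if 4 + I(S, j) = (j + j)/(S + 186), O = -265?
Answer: 19195739/20239627 ≈ 0.94842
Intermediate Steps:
Z = -265
I(S, j) = -4 + 2*j/(186 + S) (I(S, j) = -4 + (j + j)/(S + 186) = -4 + (2*j)/(186 + S) = -4 + 2*j/(186 + S))
(283977 - 380438)/(-101704 + I(-584, Z)) = (283977 - 380438)/(-101704 + 2*(-372 - 265 - 2*(-584))/(186 - 584)) = -96461/(-101704 + 2*(-372 - 265 + 1168)/(-398)) = -96461/(-101704 + 2*(-1/398)*531) = -96461/(-101704 - 531/199) = -96461/(-20239627/199) = -96461*(-199/20239627) = 19195739/20239627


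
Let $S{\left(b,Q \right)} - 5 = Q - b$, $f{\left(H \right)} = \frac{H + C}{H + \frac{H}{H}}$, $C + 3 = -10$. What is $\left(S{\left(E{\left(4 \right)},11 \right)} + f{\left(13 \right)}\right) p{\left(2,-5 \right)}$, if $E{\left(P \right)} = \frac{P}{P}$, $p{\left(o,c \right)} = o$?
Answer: $30$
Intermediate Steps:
$E{\left(P \right)} = 1$
$C = -13$ ($C = -3 - 10 = -13$)
$f{\left(H \right)} = \frac{-13 + H}{1 + H}$ ($f{\left(H \right)} = \frac{H - 13}{H + \frac{H}{H}} = \frac{-13 + H}{H + 1} = \frac{-13 + H}{1 + H}$)
$S{\left(b,Q \right)} = 5 + Q - b$ ($S{\left(b,Q \right)} = 5 + \left(Q - b\right) = 5 + Q - b$)
$\left(S{\left(E{\left(4 \right)},11 \right)} + f{\left(13 \right)}\right) p{\left(2,-5 \right)} = \left(\left(5 + 11 - 1\right) + \frac{-13 + 13}{1 + 13}\right) 2 = \left(\left(5 + 11 - 1\right) + \frac{1}{14} \cdot 0\right) 2 = \left(15 + \frac{1}{14} \cdot 0\right) 2 = \left(15 + 0\right) 2 = 15 \cdot 2 = 30$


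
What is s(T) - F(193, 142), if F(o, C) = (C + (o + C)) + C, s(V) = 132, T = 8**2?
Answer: -487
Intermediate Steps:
T = 64
F(o, C) = o + 3*C (F(o, C) = (C + (C + o)) + C = (o + 2*C) + C = o + 3*C)
s(T) - F(193, 142) = 132 - (193 + 3*142) = 132 - (193 + 426) = 132 - 1*619 = 132 - 619 = -487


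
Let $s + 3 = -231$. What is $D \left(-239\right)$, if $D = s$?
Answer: $55926$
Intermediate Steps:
$s = -234$ ($s = -3 - 231 = -234$)
$D = -234$
$D \left(-239\right) = \left(-234\right) \left(-239\right) = 55926$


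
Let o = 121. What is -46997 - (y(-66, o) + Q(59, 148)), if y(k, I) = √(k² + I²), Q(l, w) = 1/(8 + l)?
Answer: -3148800/67 - 11*√157 ≈ -47135.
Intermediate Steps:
y(k, I) = √(I² + k²)
-46997 - (y(-66, o) + Q(59, 148)) = -46997 - (√(121² + (-66)²) + 1/(8 + 59)) = -46997 - (√(14641 + 4356) + 1/67) = -46997 - (√18997 + 1/67) = -46997 - (11*√157 + 1/67) = -46997 - (1/67 + 11*√157) = -46997 + (-1/67 - 11*√157) = -3148800/67 - 11*√157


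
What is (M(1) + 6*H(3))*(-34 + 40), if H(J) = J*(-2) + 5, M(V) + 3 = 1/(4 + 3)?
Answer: -372/7 ≈ -53.143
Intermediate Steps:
M(V) = -20/7 (M(V) = -3 + 1/(4 + 3) = -3 + 1/7 = -3 + ⅐ = -20/7)
H(J) = 5 - 2*J (H(J) = -2*J + 5 = 5 - 2*J)
(M(1) + 6*H(3))*(-34 + 40) = (-20/7 + 6*(5 - 2*3))*(-34 + 40) = (-20/7 + 6*(5 - 6))*6 = (-20/7 + 6*(-1))*6 = (-20/7 - 6)*6 = -62/7*6 = -372/7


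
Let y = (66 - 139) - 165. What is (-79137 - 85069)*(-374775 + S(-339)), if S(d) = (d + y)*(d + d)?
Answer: -2698068786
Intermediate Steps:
y = -238 (y = -73 - 165 = -238)
S(d) = 2*d*(-238 + d) (S(d) = (d - 238)*(d + d) = (-238 + d)*(2*d) = 2*d*(-238 + d))
(-79137 - 85069)*(-374775 + S(-339)) = (-79137 - 85069)*(-374775 + 2*(-339)*(-238 - 339)) = -164206*(-374775 + 2*(-339)*(-577)) = -164206*(-374775 + 391206) = -164206*16431 = -2698068786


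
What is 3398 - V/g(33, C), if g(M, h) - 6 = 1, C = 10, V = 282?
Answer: 23504/7 ≈ 3357.7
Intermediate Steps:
g(M, h) = 7 (g(M, h) = 6 + 1 = 7)
3398 - V/g(33, C) = 3398 - 282/7 = 23504/7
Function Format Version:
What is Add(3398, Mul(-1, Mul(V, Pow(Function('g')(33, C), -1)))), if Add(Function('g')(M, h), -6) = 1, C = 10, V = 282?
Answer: Rational(23504, 7) ≈ 3357.7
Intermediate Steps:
Function('g')(M, h) = 7 (Function('g')(M, h) = Add(6, 1) = 7)
Add(3398, Mul(-1, Mul(V, Pow(Function('g')(33, C), -1)))) = Add(3398, Mul(-1, Mul(282, Pow(7, -1)))) = Add(3398, Mul(-1, Mul(282, Rational(1, 7)))) = Add(3398, Mul(-1, Rational(282, 7))) = Add(3398, Rational(-282, 7)) = Rational(23504, 7)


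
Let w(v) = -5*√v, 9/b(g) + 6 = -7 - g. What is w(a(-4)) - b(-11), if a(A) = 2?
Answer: 9/2 - 5*√2 ≈ -2.5711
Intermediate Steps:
b(g) = 9/(-13 - g) (b(g) = 9/(-6 + (-7 - g)) = 9/(-13 - g))
w(a(-4)) - b(-11) = -5*√2 - (-9)/(13 - 11) = -5*√2 - (-9)/2 = -5*√2 - 1*(-9/2) = -5*√2 + 9/2 = 9/2 - 5*√2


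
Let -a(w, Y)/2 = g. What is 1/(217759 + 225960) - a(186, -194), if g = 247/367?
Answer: 219197553/162844873 ≈ 1.3461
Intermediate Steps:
g = 247/367 (g = 247*(1/367) = 247/367 ≈ 0.67302)
a(w, Y) = -494/367 (a(w, Y) = -2*247/367 = -494/367)
1/(217759 + 225960) - a(186, -194) = 1/(217759 + 225960) - 1*(-494/367) = 1/443719 + 494/367 = 219197553/162844873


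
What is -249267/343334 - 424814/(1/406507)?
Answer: -59290302006472399/343334 ≈ -1.7269e+11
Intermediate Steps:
-249267/343334 - 424814/(1/406507) = -249267*1/343334 - 424814/1/406507 = -249267/343334 - 424814*406507 = -249267/343334 - 172689864698 = -59290302006472399/343334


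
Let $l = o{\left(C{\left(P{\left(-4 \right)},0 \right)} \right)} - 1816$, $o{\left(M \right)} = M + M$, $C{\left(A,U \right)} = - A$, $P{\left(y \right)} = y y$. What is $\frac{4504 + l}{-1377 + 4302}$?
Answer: $\frac{2656}{2925} \approx 0.90803$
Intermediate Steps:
$P{\left(y \right)} = y^{2}$
$o{\left(M \right)} = 2 M$
$l = -1848$ ($l = 2 \left(- \left(-4\right)^{2}\right) - 1816 = 2 \left(\left(-1\right) 16\right) - 1816 = 2 \left(-16\right) - 1816 = -32 - 1816 = -1848$)
$\frac{4504 + l}{-1377 + 4302} = \frac{4504 - 1848}{-1377 + 4302} = \frac{2656}{2925}$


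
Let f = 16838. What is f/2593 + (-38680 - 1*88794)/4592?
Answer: -126609993/5953528 ≈ -21.266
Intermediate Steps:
f/2593 + (-38680 - 1*88794)/4592 = 16838/2593 + (-38680 - 1*88794)/4592 = 16838*(1/2593) + (-38680 - 88794)*(1/4592) = 16838/2593 - 127474*1/4592 = 16838/2593 - 63737/2296 = -126609993/5953528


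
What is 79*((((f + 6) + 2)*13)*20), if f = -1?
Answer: 143780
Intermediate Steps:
79*((((f + 6) + 2)*13)*20) = 79*((((-1 + 6) + 2)*13)*20) = 79*(((5 + 2)*13)*20) = 79*((7*13)*20) = 79*(91*20) = 79*1820 = 143780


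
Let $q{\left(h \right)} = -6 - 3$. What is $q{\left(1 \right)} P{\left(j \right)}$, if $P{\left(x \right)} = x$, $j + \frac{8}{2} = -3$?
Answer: $63$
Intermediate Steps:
$j = -7$ ($j = -4 - 3 = -7$)
$q{\left(h \right)} = -9$ ($q{\left(h \right)} = -6 - 3 = -9$)
$q{\left(1 \right)} P{\left(j \right)} = \left(-9\right) \left(-7\right) = 63$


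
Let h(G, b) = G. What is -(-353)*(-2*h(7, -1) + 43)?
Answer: 10237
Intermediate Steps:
-(-353)*(-2*h(7, -1) + 43) = -(-353)*(-2*7 + 43) = -(-353)*(-14 + 43) = -(-353)*29 = -1*(-10237) = 10237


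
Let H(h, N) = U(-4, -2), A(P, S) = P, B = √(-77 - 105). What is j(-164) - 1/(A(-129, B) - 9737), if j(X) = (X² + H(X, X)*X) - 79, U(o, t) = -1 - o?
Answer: 259722451/9866 ≈ 26325.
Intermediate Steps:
B = I*√182 (B = √(-182) = I*√182 ≈ 13.491*I)
H(h, N) = 3 (H(h, N) = -1 - 1*(-4) = -1 + 4 = 3)
j(X) = -79 + X² + 3*X (j(X) = (X² + 3*X) - 79 = -79 + X² + 3*X)
j(-164) - 1/(A(-129, B) - 9737) = (-79 + (-164)² + 3*(-164)) - 1/(-129 - 9737) = (-79 + 26896 - 492) - 1/(-9866) = 26325 - 1*(-1/9866) = 26325 + 1/9866 = 259722451/9866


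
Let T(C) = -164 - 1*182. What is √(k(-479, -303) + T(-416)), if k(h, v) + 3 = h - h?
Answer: I*√349 ≈ 18.682*I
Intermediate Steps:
k(h, v) = -3 (k(h, v) = -3 + (h - h) = -3 + 0 = -3)
T(C) = -346 (T(C) = -164 - 182 = -346)
√(k(-479, -303) + T(-416)) = √(-3 - 346) = √(-349) = I*√349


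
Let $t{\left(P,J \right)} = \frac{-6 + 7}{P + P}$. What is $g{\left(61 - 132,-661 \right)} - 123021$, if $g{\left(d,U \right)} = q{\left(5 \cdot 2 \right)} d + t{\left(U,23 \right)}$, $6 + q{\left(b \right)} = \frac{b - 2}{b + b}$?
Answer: $- \frac{810540679}{6610} \approx -1.2262 \cdot 10^{5}$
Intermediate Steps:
$q{\left(b \right)} = -6 + \frac{-2 + b}{2 b}$ ($q{\left(b \right)} = -6 + \frac{b - 2}{b + b} = -6 + \frac{-2 + b}{2 b}$)
$t{\left(P,J \right)} = \frac{1}{2 P}$ ($t{\left(P,J \right)} = 1 \frac{1}{2 P} = \frac{1}{2 P}$)
$g{\left(d,U \right)} = \frac{1}{2 U} - \frac{28 d}{5}$ ($g{\left(d,U \right)} = \left(- \frac{11}{2} - \frac{1}{5 \cdot 2}\right) d + \frac{1}{2 U} = \left(- \frac{11}{2} - \frac{1}{10}\right) d + \frac{1}{2 U} = - \frac{28 d}{5} + \frac{1}{2 U} = \frac{1}{2 U} - \frac{28 d}{5}$)
$g{\left(61 - 132,-661 \right)} - 123021 = \frac{5 - - 37016 \left(61 - 132\right)}{10 \left(-661\right)} - 123021 = \frac{1}{10} \left(- \frac{1}{661}\right) \left(5 - \left(-37016\right) \left(-71\right)\right) - 123021 = \frac{1}{10} \left(- \frac{1}{661}\right) \left(5 - 2628136\right) - 123021 = \frac{1}{10} \left(- \frac{1}{661}\right) \left(-2628131\right) - 123021 = \frac{2628131}{6610} - 123021 = - \frac{810540679}{6610}$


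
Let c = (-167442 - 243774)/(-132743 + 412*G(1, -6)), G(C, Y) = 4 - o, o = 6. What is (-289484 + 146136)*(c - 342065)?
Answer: 6549309891631372/133567 ≈ 4.9034e+10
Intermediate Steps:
G(C, Y) = -2 (G(C, Y) = 4 - 1*6 = 4 - 6 = -2)
c = 411216/133567 (c = (-167442 - 243774)/(-132743 + 412*(-2)) = -411216/(-132743 - 824) = -411216/(-133567) = -411216*(-1/133567) = 411216/133567 ≈ 3.0787)
(-289484 + 146136)*(c - 342065) = (-289484 + 146136)*(411216/133567 - 342065) = -143348*(-45688184639/133567) = 6549309891631372/133567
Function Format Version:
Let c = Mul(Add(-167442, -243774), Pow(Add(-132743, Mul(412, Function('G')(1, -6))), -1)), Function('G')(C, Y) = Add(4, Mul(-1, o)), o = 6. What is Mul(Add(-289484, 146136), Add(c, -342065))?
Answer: Rational(6549309891631372, 133567) ≈ 4.9034e+10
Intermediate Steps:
Function('G')(C, Y) = -2 (Function('G')(C, Y) = Add(4, Mul(-1, 6)) = Add(4, -6) = -2)
c = Rational(411216, 133567) (c = Mul(Add(-167442, -243774), Pow(Add(-132743, Mul(412, -2)), -1)) = Mul(-411216, Pow(Add(-132743, -824), -1)) = Mul(-411216, Pow(-133567, -1)) = Mul(-411216, Rational(-1, 133567)) = Rational(411216, 133567) ≈ 3.0787)
Mul(Add(-289484, 146136), Add(c, -342065)) = Mul(Add(-289484, 146136), Add(Rational(411216, 133567), -342065)) = Mul(-143348, Rational(-45688184639, 133567)) = Rational(6549309891631372, 133567)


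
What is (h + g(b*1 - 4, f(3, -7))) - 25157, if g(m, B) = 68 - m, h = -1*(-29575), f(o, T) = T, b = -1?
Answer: 4491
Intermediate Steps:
h = 29575
(h + g(b*1 - 4, f(3, -7))) - 25157 = (29575 + (68 - (-1*1 - 4))) - 25157 = (29575 + (68 - (-1 - 4))) - 25157 = (29575 + (68 - 1*(-5))) - 25157 = (29575 + (68 + 5)) - 25157 = (29575 + 73) - 25157 = 29648 - 25157 = 4491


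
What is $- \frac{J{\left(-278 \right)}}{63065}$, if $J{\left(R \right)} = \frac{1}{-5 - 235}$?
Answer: $\frac{1}{15135600} \approx 6.6069 \cdot 10^{-8}$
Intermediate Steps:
$J{\left(R \right)} = - \frac{1}{240}$ ($J{\left(R \right)} = \frac{1}{-240} = - \frac{1}{240}$)
$- \frac{J{\left(-278 \right)}}{63065} = - \frac{-1}{240 \cdot 63065} = \left(-1\right) \left(- \frac{1}{15135600}\right) = \frac{1}{15135600}$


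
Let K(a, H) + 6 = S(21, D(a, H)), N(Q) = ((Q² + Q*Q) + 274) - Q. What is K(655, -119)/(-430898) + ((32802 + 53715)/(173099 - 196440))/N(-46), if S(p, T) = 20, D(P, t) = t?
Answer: -19383738757/22891075336168 ≈ -0.00084678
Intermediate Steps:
N(Q) = 274 - Q + 2*Q² (N(Q) = ((Q² + Q²) + 274) - Q = (2*Q² + 274) - Q = (274 + 2*Q²) - Q = 274 - Q + 2*Q²)
K(a, H) = 14 (K(a, H) = -6 + 20 = 14)
K(655, -119)/(-430898) + ((32802 + 53715)/(173099 - 196440))/N(-46) = 14/(-430898) + ((32802 + 53715)/(173099 - 196440))/(274 - 1*(-46) + 2*(-46)²) = 14*(-1/430898) + (86517/(-23341))/(274 + 46 + 2*2116) = -7/215449 + (86517*(-1/23341))/(274 + 46 + 4232) = -7/215449 - 86517/23341/4552 = -7/215449 - 86517/23341*1/4552 = -7/215449 - 86517/106248232 = -19383738757/22891075336168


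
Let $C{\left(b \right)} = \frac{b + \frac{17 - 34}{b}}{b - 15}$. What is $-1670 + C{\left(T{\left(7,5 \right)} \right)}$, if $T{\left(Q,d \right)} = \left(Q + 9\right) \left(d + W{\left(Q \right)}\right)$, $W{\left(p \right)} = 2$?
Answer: $- \frac{18130353}{10864} \approx -1668.8$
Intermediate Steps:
$T{\left(Q,d \right)} = \left(2 + d\right) \left(9 + Q\right)$ ($T{\left(Q,d \right)} = \left(Q + 9\right) \left(d + 2\right) = \left(9 + Q\right) \left(2 + d\right) = \left(2 + d\right) \left(9 + Q\right)$)
$C{\left(b \right)} = \frac{b - \frac{17}{b}}{-15 + b}$
$-1670 + C{\left(T{\left(7,5 \right)} \right)} = -1670 + \frac{-17 + \left(18 + 2 \cdot 7 + 9 \cdot 5 + 7 \cdot 5\right)^{2}}{\left(18 + 2 \cdot 7 + 9 \cdot 5 + 7 \cdot 5\right) \left(-15 + \left(18 + 2 \cdot 7 + 9 \cdot 5 + 7 \cdot 5\right)\right)} = -1670 + \frac{-17 + \left(18 + 14 + 45 + 35\right)^{2}}{\left(18 + 14 + 45 + 35\right) \left(-15 + \left(18 + 14 + 45 + 35\right)\right)} = -1670 + \frac{-17 + 112^{2}}{112 \left(-15 + 112\right)} = -1670 + \frac{-17 + 12544}{112 \cdot 97} = -1670 + \frac{1}{112} \cdot \frac{1}{97} \cdot 12527 = -1670 + \frac{12527}{10864} = - \frac{18130353}{10864}$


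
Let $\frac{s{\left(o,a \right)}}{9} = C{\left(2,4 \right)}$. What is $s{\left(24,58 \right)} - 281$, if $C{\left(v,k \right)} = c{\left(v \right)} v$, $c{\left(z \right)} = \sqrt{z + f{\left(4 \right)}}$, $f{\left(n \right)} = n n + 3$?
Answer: $-281 + 18 \sqrt{21} \approx -198.51$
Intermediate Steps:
$f{\left(n \right)} = 3 + n^{2}$ ($f{\left(n \right)} = n^{2} + 3 = 3 + n^{2}$)
$c{\left(z \right)} = \sqrt{19 + z}$ ($c{\left(z \right)} = \sqrt{z + \left(3 + 4^{2}\right)} = \sqrt{z + \left(3 + 16\right)} = \sqrt{z + 19} = \sqrt{19 + z}$)
$C{\left(v,k \right)} = v \sqrt{19 + v}$ ($C{\left(v,k \right)} = \sqrt{19 + v} v = v \sqrt{19 + v}$)
$s{\left(o,a \right)} = 18 \sqrt{21}$ ($s{\left(o,a \right)} = 9 \cdot 2 \sqrt{19 + 2} = 9 \cdot 2 \sqrt{21} = 18 \sqrt{21}$)
$s{\left(24,58 \right)} - 281 = 18 \sqrt{21} - 281 = -281 + 18 \sqrt{21}$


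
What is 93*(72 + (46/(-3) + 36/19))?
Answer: 103478/19 ≈ 5446.2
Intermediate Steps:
93*(72 + (46/(-3) + 36/19)) = 93*(72 + (46*(-⅓) + 36*(1/19))) = 93*(72 + (-46/3 + 36/19)) = 93*(72 - 766/57) = 93*(3338/57) = 103478/19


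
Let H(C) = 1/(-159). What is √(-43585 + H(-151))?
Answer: 4*I*√68867034/159 ≈ 208.77*I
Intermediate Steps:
H(C) = -1/159
√(-43585 + H(-151)) = √(-43585 - 1/159) = √(-6930016/159) = 4*I*√68867034/159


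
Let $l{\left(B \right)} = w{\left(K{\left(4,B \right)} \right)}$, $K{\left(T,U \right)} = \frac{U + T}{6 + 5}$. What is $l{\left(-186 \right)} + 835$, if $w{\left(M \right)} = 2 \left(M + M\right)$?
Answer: $\frac{8457}{11} \approx 768.82$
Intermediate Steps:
$K{\left(T,U \right)} = \frac{T}{11} + \frac{U}{11}$ ($K{\left(T,U \right)} = \frac{T + U}{11} = \left(T + U\right) \frac{1}{11} = \frac{T}{11} + \frac{U}{11}$)
$w{\left(M \right)} = 4 M$ ($w{\left(M \right)} = 2 \cdot 2 M = 4 M$)
$l{\left(B \right)} = \frac{16}{11} + \frac{4 B}{11}$ ($l{\left(B \right)} = 4 \left(\frac{1}{11} \cdot 4 + \frac{B}{11}\right) = 4 \left(\frac{4}{11} + \frac{B}{11}\right) = \frac{16}{11} + \frac{4 B}{11}$)
$l{\left(-186 \right)} + 835 = \left(\frac{16}{11} + \frac{4}{11} \left(-186\right)\right) + 835 = \left(\frac{16}{11} - \frac{744}{11}\right) + 835 = - \frac{728}{11} + 835 = \frac{8457}{11}$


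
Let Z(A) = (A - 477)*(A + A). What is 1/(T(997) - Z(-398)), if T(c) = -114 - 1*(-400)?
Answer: -1/696214 ≈ -1.4363e-6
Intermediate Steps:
Z(A) = 2*A*(-477 + A) (Z(A) = (-477 + A)*(2*A) = 2*A*(-477 + A))
T(c) = 286 (T(c) = -114 + 400 = 286)
1/(T(997) - Z(-398)) = 1/(286 - 2*(-398)*(-477 - 398)) = 1/(286 - 2*(-398)*(-875)) = 1/(286 - 1*696500) = 1/(286 - 696500) = 1/(-696214) = -1/696214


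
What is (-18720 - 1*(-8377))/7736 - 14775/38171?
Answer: -509102053/295290856 ≈ -1.7241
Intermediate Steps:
(-18720 - 1*(-8377))/7736 - 14775/38171 = (-18720 + 8377)*(1/7736) - 14775*1/38171 = -10343*1/7736 - 14775/38171 = -10343/7736 - 14775/38171 = -509102053/295290856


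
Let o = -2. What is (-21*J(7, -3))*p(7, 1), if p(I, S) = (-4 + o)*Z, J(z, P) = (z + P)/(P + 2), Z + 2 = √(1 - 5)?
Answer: 1008 - 1008*I ≈ 1008.0 - 1008.0*I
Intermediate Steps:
Z = -2 + 2*I (Z = -2 + √(1 - 5) = -2 + √(-4) = -2 + 2*I ≈ -2.0 + 2.0*I)
J(z, P) = (P + z)/(2 + P)
p(I, S) = 12 - 12*I (p(I, S) = (-4 - 2)*(-2 + 2*I) = -6*(-2 + 2*I) = 12 - 12*I)
(-21*J(7, -3))*p(7, 1) = (-21*(-3 + 7)/(2 - 3))*(12 - 12*I) = (-21*4/(-1))*(12 - 12*I) = (-(-21)*4)*(12 - 12*I) = (-21*(-4))*(12 - 12*I) = 84*(12 - 12*I) = 1008 - 1008*I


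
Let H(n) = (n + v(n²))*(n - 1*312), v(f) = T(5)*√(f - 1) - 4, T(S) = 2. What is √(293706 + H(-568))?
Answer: √(797066 - 15840*√3983) ≈ 450.13*I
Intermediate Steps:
v(f) = -4 + 2*√(-1 + f) (v(f) = 2*√(f - 1) - 4 = 2*√(-1 + f) - 4 = -4 + 2*√(-1 + f))
H(n) = (-312 + n)*(-4 + n + 2*√(-1 + n²)) (H(n) = (n + (-4 + 2*√(-1 + n²)))*(n - 1*312) = (-4 + n + 2*√(-1 + n²))*(n - 312) = (-4 + n + 2*√(-1 + n²))*(-312 + n) = (-312 + n)*(-4 + n + 2*√(-1 + n²)))
√(293706 + H(-568)) = √(293706 + (1248 + (-568)² - 624*√(-1 + (-568)²) - 316*(-568) + 2*(-568)*√(-1 + (-568)²))) = √(293706 + (1248 + 322624 - 624*√(-1 + 322624) + 179488 + 2*(-568)*√(-1 + 322624))) = √(293706 + (1248 + 322624 - 5616*√3983 + 179488 + 2*(-568)*√322623)) = √(293706 + (1248 + 322624 - 5616*√3983 + 179488 + 2*(-568)*(9*√3983))) = √(293706 + (1248 + 322624 - 5616*√3983 + 179488 - 10224*√3983)) = √(293706 + (503360 - 15840*√3983)) = √(797066 - 15840*√3983)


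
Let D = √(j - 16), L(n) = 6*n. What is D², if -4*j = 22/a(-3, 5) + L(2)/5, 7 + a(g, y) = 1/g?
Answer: -317/20 ≈ -15.850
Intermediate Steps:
a(g, y) = -7 + 1/g
j = 3/20 (j = -(22/(-7 + 1/(-3)) + (6*2)/5)/4 = -(22/(-7 - ⅓) + 12*(⅕))/4 = -(22/(-22/3) + 12/5)/4 = -(22*(-3/22) + 12/5)/4 = -(-3 + 12/5)/4 = -¼*(-⅗) = 3/20 ≈ 0.15000)
D = I*√1585/10 (D = √(3/20 - 16) = √(-317/20) = I*√1585/10 ≈ 3.9812*I)
D² = (I*√1585/10)² = -317/20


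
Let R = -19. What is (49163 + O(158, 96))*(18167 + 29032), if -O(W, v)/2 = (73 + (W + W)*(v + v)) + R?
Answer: -3411968511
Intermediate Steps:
O(W, v) = -108 - 8*W*v (O(W, v) = -2*((73 + (W + W)*(v + v)) - 19) = -2*((73 + (2*W)*(2*v)) - 19) = -2*((73 + 4*W*v) - 19) = -2*(54 + 4*W*v) = -108 - 8*W*v)
(49163 + O(158, 96))*(18167 + 29032) = (49163 + (-108 - 8*158*96))*(18167 + 29032) = (49163 + (-108 - 121344))*47199 = (49163 - 121452)*47199 = -72289*47199 = -3411968511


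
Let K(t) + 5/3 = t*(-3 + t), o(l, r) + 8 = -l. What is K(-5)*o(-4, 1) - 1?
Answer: -463/3 ≈ -154.33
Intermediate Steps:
o(l, r) = -8 - l
K(t) = -5/3 + t*(-3 + t)
K(-5)*o(-4, 1) - 1 = (-5/3 + (-5)² - 3*(-5))*(-8 - 1*(-4)) - 1 = (-5/3 + 25 + 15)*(-8 + 4) - 1 = (115/3)*(-4) - 1 = -460/3 - 1 = -463/3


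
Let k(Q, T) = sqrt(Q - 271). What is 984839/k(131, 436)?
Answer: -984839*I*sqrt(35)/70 ≈ -83234.0*I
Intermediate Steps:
k(Q, T) = sqrt(-271 + Q)
984839/k(131, 436) = 984839/(sqrt(-271 + 131)) = 984839/(sqrt(-140)) = 984839/((2*I*sqrt(35))) = 984839*(-I*sqrt(35)/70) = -984839*I*sqrt(35)/70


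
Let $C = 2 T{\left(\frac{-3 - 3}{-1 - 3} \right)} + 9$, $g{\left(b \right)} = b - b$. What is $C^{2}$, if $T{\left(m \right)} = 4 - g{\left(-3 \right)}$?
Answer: $289$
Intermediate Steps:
$g{\left(b \right)} = 0$
$T{\left(m \right)} = 4$ ($T{\left(m \right)} = 4 - 0 = 4 + 0 = 4$)
$C = 17$ ($C = 2 \cdot 4 + 9 = 8 + 9 = 17$)
$C^{2} = 17^{2} = 289$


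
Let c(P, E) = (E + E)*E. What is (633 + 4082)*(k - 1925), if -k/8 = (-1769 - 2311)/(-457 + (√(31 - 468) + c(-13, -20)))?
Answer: 23575*(-385*√437 + 125527*I)/(√437 - 343*I) ≈ -8.6294e+6 - 27244.0*I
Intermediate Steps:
c(P, E) = 2*E² (c(P, E) = (2*E)*E = 2*E²)
k = 32640/(343 + I*√437) (k = -8*(-1769 - 2311)/(-457 + (√(31 - 468) + 2*(-20)²)) = -(-32640)/(-457 + (√(-437) + 2*400)) = -(-32640)/(-457 + (I*√437 + 800)) = -(-32640)/(-457 + (800 + I*√437)) = -(-32640)/(343 + I*√437) = 32640/(343 + I*√437) ≈ 94.808 - 5.7782*I)
(633 + 4082)*(k - 1925) = (633 + 4082)*((1865920/19681 - 5440*I*√437/19681) - 1925) = 4715*(-36020005/19681 - 5440*I*√437/19681) = -169834323575/19681 - 25649600*I*√437/19681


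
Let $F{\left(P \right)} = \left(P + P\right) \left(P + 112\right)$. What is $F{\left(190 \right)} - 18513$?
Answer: $96247$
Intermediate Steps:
$F{\left(P \right)} = 2 P \left(112 + P\right)$
$F{\left(190 \right)} - 18513 = 2 \cdot 190 \left(112 + 190\right) - 18513 = 2 \cdot 190 \cdot 302 - 18513 = 114760 - 18513 = 96247$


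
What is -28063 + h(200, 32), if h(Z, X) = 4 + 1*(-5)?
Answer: -28064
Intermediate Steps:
h(Z, X) = -1 (h(Z, X) = 4 - 5 = -1)
-28063 + h(200, 32) = -28063 - 1 = -28064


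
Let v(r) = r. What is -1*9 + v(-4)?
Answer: -13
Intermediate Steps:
-1*9 + v(-4) = -1*9 - 4 = -9 - 4 = -13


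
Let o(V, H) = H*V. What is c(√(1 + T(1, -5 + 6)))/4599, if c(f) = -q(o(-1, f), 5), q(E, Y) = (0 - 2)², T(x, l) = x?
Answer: -4/4599 ≈ -0.00086975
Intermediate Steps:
q(E, Y) = 4 (q(E, Y) = (-2)² = 4)
c(f) = -4 (c(f) = -1*4 = -4)
c(√(1 + T(1, -5 + 6)))/4599 = -4/4599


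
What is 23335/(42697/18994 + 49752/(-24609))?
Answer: 727154918594/7049399 ≈ 1.0315e+5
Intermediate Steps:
23335/(42697/18994 + 49752/(-24609)) = 23335/(42697*(1/18994) + 49752*(-1/24609)) = 23335/(42697/18994 - 16584/8203) = 23335/(35246995/155807782) = 23335*(155807782/35246995) = 727154918594/7049399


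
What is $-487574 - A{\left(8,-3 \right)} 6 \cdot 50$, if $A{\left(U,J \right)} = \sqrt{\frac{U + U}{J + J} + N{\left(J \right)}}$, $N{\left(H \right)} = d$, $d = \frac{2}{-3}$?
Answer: $-487574 - 100 i \sqrt{30} \approx -4.8757 \cdot 10^{5} - 547.72 i$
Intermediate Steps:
$d = - \frac{2}{3}$ ($d = 2 \left(- \frac{1}{3}\right) = - \frac{2}{3} \approx -0.66667$)
$N{\left(H \right)} = - \frac{2}{3}$
$A{\left(U,J \right)} = \sqrt{- \frac{2}{3} + \frac{U}{J}}$ ($A{\left(U,J \right)} = \sqrt{\frac{U + U}{J + J} - \frac{2}{3}} = \sqrt{\frac{2 U}{2 J} - \frac{2}{3}} = \sqrt{2 U \frac{1}{2 J} - \frac{2}{3}} = \sqrt{\frac{U}{J} - \frac{2}{3}} = \sqrt{- \frac{2}{3} + \frac{U}{J}}$)
$-487574 - A{\left(8,-3 \right)} 6 \cdot 50 = -487574 - \frac{\sqrt{-6 + 9 \cdot 8 \frac{1}{-3}}}{3} \cdot 6 \cdot 50 = -487574 - \frac{\sqrt{-6 + 9 \cdot 8 \left(- \frac{1}{3}\right)}}{3} \cdot 6 \cdot 50 = -487574 - \frac{\sqrt{-6 - 24}}{3} \cdot 6 \cdot 50 = -487574 - \frac{\sqrt{-30}}{3} \cdot 6 \cdot 50 = -487574 - \frac{i \sqrt{30}}{3} \cdot 6 \cdot 50 = -487574 - 2 i \sqrt{30} \cdot 50 = -487574 - 100 i \sqrt{30}$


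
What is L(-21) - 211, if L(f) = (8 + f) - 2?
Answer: -226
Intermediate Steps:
L(f) = 6 + f
L(-21) - 211 = (6 - 21) - 211 = -15 - 211 = -226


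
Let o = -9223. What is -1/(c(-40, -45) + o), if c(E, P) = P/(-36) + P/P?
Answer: 4/36883 ≈ 0.00010845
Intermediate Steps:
c(E, P) = 1 - P/36 (c(E, P) = P*(-1/36) + 1 = -P/36 + 1 = 1 - P/36)
-1/(c(-40, -45) + o) = -1/((1 - 1/36*(-45)) - 9223) = -1/((1 + 5/4) - 9223) = -1/(9/4 - 9223) = -1/(-36883/4) = -1*(-4/36883) = 4/36883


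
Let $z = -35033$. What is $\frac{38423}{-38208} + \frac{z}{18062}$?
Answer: $- \frac{1016268545}{345056448} \approx -2.9452$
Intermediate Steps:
$\frac{38423}{-38208} + \frac{z}{18062} = \frac{38423}{-38208} - \frac{35033}{18062} = 38423 \left(- \frac{1}{38208}\right) - \frac{35033}{18062} = - \frac{38423}{38208} - \frac{35033}{18062} = - \frac{1016268545}{345056448}$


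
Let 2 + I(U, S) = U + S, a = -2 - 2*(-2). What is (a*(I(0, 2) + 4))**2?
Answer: 64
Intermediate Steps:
a = 2 (a = -2 + 4 = 2)
I(U, S) = -2 + S + U (I(U, S) = -2 + (U + S) = -2 + (S + U) = -2 + S + U)
(a*(I(0, 2) + 4))**2 = (2*((-2 + 2 + 0) + 4))**2 = (2*(0 + 4))**2 = (2*4)**2 = 8**2 = 64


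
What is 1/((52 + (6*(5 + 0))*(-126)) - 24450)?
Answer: -1/28178 ≈ -3.5489e-5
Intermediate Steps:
1/((52 + (6*(5 + 0))*(-126)) - 24450) = 1/((52 + (6*5)*(-126)) - 24450) = 1/((52 + 30*(-126)) - 24450) = 1/((52 - 3780) - 24450) = 1/(-3728 - 24450) = 1/(-28178) = -1/28178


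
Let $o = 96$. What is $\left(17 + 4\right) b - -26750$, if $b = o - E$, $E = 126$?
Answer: $26120$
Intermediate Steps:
$b = -30$ ($b = 96 - 126 = -30$)
$\left(17 + 4\right) b - -26750 = \left(17 + 4\right) \left(-30\right) - -26750 = 21 \left(-30\right) + 26750 = -630 + 26750 = 26120$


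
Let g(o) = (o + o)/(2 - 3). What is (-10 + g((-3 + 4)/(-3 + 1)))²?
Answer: 81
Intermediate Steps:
g(o) = -2*o (g(o) = (2*o)/(-1) = (2*o)*(-1) = -2*o)
(-10 + g((-3 + 4)/(-3 + 1)))² = (-10 - 2*(-3 + 4)/(-3 + 1))² = (-10 - 2/(-2))² = (-10 - 2*(-1)/2)² = (-10 - 2*(-½))² = (-10 + 1)² = (-9)² = 81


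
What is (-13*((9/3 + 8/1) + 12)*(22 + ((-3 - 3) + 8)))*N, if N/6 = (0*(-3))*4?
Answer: 0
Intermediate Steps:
N = 0 (N = 6*((0*(-3))*4) = 6*(0*4) = 6*0 = 0)
(-13*((9/3 + 8/1) + 12)*(22 + ((-3 - 3) + 8)))*N = -13*((9/3 + 8/1) + 12)*(22 + ((-3 - 3) + 8))*0 = -13*((9*(⅓) + 8*1) + 12)*(22 + (-6 + 8))*0 = -13*((3 + 8) + 12)*(22 + 2)*0 = -13*(11 + 12)*24*0 = -299*24*0 = -13*552*0 = -7176*0 = 0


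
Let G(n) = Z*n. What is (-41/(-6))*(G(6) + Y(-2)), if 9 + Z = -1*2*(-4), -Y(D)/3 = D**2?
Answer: -123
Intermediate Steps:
Y(D) = -3*D**2
Z = -1 (Z = -9 - 1*2*(-4) = -9 - 2*(-4) = -9 + 8 = -1)
G(n) = -n
(-41/(-6))*(G(6) + Y(-2)) = (-41/(-6))*(-1*6 - 3*(-2)**2) = (-41*(-1/6))*(-6 - 3*4) = 41*(-6 - 12)/6 = (41/6)*(-18) = -123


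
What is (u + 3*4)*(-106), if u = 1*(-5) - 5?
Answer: -212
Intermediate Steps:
u = -10 (u = -5 - 5 = -10)
(u + 3*4)*(-106) = (-10 + 3*4)*(-106) = (-10 + 12)*(-106) = 2*(-106) = -212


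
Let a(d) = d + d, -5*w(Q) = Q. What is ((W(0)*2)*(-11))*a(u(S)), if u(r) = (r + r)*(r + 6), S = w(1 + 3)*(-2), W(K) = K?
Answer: 0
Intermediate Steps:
w(Q) = -Q/5
S = 8/5 (S = -(1 + 3)/5*(-2) = -⅕*4*(-2) = -⅘*(-2) = 8/5 ≈ 1.6000)
u(r) = 2*r*(6 + r) (u(r) = (2*r)*(6 + r) = 2*r*(6 + r))
a(d) = 2*d
((W(0)*2)*(-11))*a(u(S)) = ((0*2)*(-11))*(2*(2*(8/5)*(6 + 8/5))) = (0*(-11))*(2*(2*(8/5)*(38/5))) = 0*(2*(608/25)) = 0*(1216/25) = 0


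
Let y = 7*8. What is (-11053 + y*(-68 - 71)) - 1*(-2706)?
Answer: -16131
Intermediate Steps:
y = 56
(-11053 + y*(-68 - 71)) - 1*(-2706) = (-11053 + 56*(-68 - 71)) - 1*(-2706) = (-11053 + 56*(-139)) + 2706 = (-11053 - 7784) + 2706 = -18837 + 2706 = -16131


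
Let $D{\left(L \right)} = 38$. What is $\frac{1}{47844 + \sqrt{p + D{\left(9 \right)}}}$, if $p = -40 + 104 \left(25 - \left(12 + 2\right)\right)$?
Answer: $\frac{23922}{1144523597} - \frac{\sqrt{1142}}{2289047194} \approx 2.0887 \cdot 10^{-5}$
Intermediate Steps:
$p = 1104$ ($p = -40 + 104 \left(25 - 14\right) = -40 + 104 \cdot 11 = -40 + 1144 = 1104$)
$\frac{1}{47844 + \sqrt{p + D{\left(9 \right)}}} = \frac{1}{47844 + \sqrt{1104 + 38}} = \frac{1}{47844 + \sqrt{1142}}$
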